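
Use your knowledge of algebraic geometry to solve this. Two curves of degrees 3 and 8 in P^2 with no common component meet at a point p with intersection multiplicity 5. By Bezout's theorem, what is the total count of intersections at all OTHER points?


By Bezout's theorem, the total intersection number is d1 * d2.
Total = 3 * 8 = 24
Intersection multiplicity at p = 5
Remaining intersections = 24 - 5 = 19

19


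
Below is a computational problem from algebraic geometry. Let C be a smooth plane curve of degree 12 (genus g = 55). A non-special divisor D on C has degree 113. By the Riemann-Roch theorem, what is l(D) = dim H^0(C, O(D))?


First, compute the genus of a smooth plane curve of degree 12:
g = (d-1)(d-2)/2 = (12-1)(12-2)/2 = 55
For a non-special divisor D (i.e., h^1(D) = 0), Riemann-Roch gives:
l(D) = deg(D) - g + 1
Since deg(D) = 113 >= 2g - 1 = 109, D is non-special.
l(D) = 113 - 55 + 1 = 59

59


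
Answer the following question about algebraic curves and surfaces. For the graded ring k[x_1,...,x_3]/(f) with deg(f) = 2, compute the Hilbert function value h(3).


For R = k[x_1,...,x_n]/(f) with f homogeneous of degree e:
The Hilbert series is (1 - t^e)/(1 - t)^n.
So h(d) = C(d+n-1, n-1) - C(d-e+n-1, n-1) for d >= e.
With n=3, e=2, d=3:
C(3+3-1, 3-1) = C(5, 2) = 10
C(3-2+3-1, 3-1) = C(3, 2) = 3
h(3) = 10 - 3 = 7

7


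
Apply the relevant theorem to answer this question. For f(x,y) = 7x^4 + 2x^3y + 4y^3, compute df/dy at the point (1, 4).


df/dy = 2*x^3 + 3*4*y^2
At (1,4): 2*1^3 + 3*4*4^2
= 2 + 192
= 194

194


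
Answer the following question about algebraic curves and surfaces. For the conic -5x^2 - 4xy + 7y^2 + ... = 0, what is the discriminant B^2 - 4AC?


The discriminant of a conic Ax^2 + Bxy + Cy^2 + ... = 0 is B^2 - 4AC.
B^2 = (-4)^2 = 16
4AC = 4*(-5)*7 = -140
Discriminant = 16 + 140 = 156

156


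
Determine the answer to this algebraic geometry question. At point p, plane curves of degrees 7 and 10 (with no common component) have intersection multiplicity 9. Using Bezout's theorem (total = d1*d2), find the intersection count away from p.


By Bezout's theorem, the total intersection number is d1 * d2.
Total = 7 * 10 = 70
Intersection multiplicity at p = 9
Remaining intersections = 70 - 9 = 61

61


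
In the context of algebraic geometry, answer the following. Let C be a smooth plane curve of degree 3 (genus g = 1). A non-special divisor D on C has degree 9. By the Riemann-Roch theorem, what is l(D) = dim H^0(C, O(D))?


First, compute the genus of a smooth plane curve of degree 3:
g = (d-1)(d-2)/2 = (3-1)(3-2)/2 = 1
For a non-special divisor D (i.e., h^1(D) = 0), Riemann-Roch gives:
l(D) = deg(D) - g + 1
Since deg(D) = 9 >= 2g - 1 = 1, D is non-special.
l(D) = 9 - 1 + 1 = 9

9


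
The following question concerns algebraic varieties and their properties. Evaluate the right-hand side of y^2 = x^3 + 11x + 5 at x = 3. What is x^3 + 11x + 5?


Compute x^3 + 11x + 5 at x = 3:
x^3 = 3^3 = 27
11*x = 11*3 = 33
Sum: 27 + 33 + 5 = 65

65


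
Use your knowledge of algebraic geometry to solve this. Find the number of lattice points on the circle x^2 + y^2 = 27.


Systematically check integer values of x where x^2 <= 27.
For each valid x, check if 27 - x^2 is a perfect square.
Total integer solutions found: 0

0


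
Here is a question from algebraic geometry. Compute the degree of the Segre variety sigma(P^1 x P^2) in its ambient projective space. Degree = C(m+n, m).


The degree of the Segre variety P^1 x P^2 is C(m+n, m).
= C(3, 1)
= 3

3


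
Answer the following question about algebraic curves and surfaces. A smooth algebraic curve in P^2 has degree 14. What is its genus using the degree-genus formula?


Using the genus formula for smooth plane curves:
g = (d-1)(d-2)/2
g = (14-1)(14-2)/2
g = 13*12/2
g = 156/2 = 78

78


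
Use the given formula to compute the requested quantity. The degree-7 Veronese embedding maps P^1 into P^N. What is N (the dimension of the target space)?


The Veronese embedding v_d: P^n -> P^N maps each point to all
degree-d monomials in n+1 homogeneous coordinates.
N = C(n+d, d) - 1
N = C(1+7, 7) - 1
N = C(8, 7) - 1
C(8, 7) = 8
N = 8 - 1 = 7

7


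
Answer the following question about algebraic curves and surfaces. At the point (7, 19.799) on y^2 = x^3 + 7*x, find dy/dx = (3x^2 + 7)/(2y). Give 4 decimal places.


Using implicit differentiation of y^2 = x^3 + 7*x:
2y * dy/dx = 3x^2 + 7
dy/dx = (3x^2 + 7)/(2y)
Numerator: 3*7^2 + 7 = 154
Denominator: 2*19.799 = 39.598
dy/dx = 154/39.598 = 3.8891

3.8891


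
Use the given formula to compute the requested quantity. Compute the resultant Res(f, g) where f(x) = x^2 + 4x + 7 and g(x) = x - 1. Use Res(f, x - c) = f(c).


For Res(f, x - c), we evaluate f at x = c.
f(1) = 1^2 + 4*1 + 7
= 1 + 4 + 7
= 5 + 7 = 12
Res(f, g) = 12

12


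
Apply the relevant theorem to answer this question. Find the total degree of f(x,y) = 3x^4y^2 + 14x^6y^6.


Examine each term for its total degree (sum of exponents).
  Term '3x^4y^2' has total degree 4+2 = 6.
  Term '14x^6y^6' has total degree 6+6 = 12.
The maximum total degree among all terms is 12.

12


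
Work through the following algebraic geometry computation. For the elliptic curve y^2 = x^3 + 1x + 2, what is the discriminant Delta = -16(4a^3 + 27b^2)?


Compute each component:
4a^3 = 4*1^3 = 4*1 = 4
27b^2 = 27*2^2 = 27*4 = 108
4a^3 + 27b^2 = 4 + 108 = 112
Delta = -16*112 = -1792

-1792


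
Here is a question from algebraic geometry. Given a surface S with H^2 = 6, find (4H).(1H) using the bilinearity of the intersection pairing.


Using bilinearity of the intersection pairing on a surface S:
(aH).(bH) = ab * (H.H)
We have H^2 = 6.
D.E = (4H).(1H) = 4*1*6
= 4*6
= 24

24


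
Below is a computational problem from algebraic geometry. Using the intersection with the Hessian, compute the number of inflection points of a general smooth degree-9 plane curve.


For a general smooth plane curve C of degree d, the inflection points are
the intersection of C with its Hessian curve, which has degree 3(d-2).
By Bezout, the total intersection number is d * 3(d-2) = 9 * 21 = 189.
For a general curve every flex is ordinary, so each contributes
multiplicity 1 to C·Hess(C), and the number of distinct inflection
points is 3d(d-2).
Inflection points = 3*9*(9-2) = 3*9*7 = 189

189


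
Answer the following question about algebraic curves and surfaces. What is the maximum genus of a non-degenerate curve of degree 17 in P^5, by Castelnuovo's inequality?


Castelnuovo's bound: write d - 1 = m(r-1) + epsilon with 0 <= epsilon < r-1.
d - 1 = 17 - 1 = 16
r - 1 = 5 - 1 = 4
16 = 4*4 + 0, so m = 4, epsilon = 0
pi(d, r) = m(m-1)(r-1)/2 + m*epsilon
= 4*3*4/2 + 4*0
= 48/2 + 0
= 24 + 0 = 24

24


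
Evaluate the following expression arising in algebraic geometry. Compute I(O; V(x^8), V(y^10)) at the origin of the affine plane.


The intersection multiplicity of V(x^a) and V(y^b) at the origin is:
I(O; V(x^8), V(y^10)) = dim_k(k[x,y]/(x^8, y^10))
A basis for k[x,y]/(x^8, y^10) is the set of monomials x^i * y^j
where 0 <= i < 8 and 0 <= j < 10.
The number of such monomials is 8 * 10 = 80

80


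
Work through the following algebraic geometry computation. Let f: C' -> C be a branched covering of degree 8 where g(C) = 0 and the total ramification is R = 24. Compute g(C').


Riemann-Hurwitz formula: 2g' - 2 = d(2g - 2) + R
Given: d = 8, g = 0, R = 24
2g' - 2 = 8*(2*0 - 2) + 24
2g' - 2 = 8*(-2) + 24
2g' - 2 = -16 + 24 = 8
2g' = 10
g' = 5

5


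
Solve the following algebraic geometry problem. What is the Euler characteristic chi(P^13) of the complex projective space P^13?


The complex projective space P^13 has one cell in each even real dimension 0, 2, ..., 26.
The cohomology groups are H^{2k}(P^13) = Z for k = 0,...,13, and 0 otherwise.
Euler characteristic = sum of Betti numbers = 1 per even-dimensional cohomology group.
chi(P^13) = 13 + 1 = 14

14


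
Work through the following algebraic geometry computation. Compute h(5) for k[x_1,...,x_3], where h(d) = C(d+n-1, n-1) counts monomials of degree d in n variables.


The Hilbert function for the polynomial ring in 3 variables is:
h(d) = C(d+n-1, n-1)
h(5) = C(5+3-1, 3-1) = C(7, 2)
= 7! / (2! * 5!)
= 21

21


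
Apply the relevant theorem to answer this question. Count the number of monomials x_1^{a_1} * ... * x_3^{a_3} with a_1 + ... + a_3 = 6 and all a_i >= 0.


The number of degree-6 monomials in 3 variables is C(d+n-1, n-1).
= C(6+3-1, 3-1) = C(8, 2)
= 28

28


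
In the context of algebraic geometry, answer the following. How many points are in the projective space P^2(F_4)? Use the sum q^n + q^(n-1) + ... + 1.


P^2(F_4) has (q^(n+1) - 1)/(q - 1) points.
= 4^2 + 4^1 + 4^0
= 16 + 4 + 1
= 21

21


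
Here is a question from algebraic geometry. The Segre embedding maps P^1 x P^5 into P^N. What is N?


The Segre embedding maps P^m x P^n into P^N via
all products of coordinates from each factor.
N = (m+1)(n+1) - 1
N = (1+1)(5+1) - 1
N = 2*6 - 1
N = 12 - 1 = 11

11


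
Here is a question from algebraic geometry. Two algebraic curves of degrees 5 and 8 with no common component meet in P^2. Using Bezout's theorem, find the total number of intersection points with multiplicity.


Bezout's theorem states the intersection count equals the product of degrees.
Intersection count = 5 * 8 = 40

40


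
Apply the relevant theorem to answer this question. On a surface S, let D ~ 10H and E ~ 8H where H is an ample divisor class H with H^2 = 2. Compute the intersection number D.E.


Using bilinearity of the intersection pairing on a surface S:
(aH).(bH) = ab * (H.H)
We have H^2 = 2.
D.E = (10H).(8H) = 10*8*2
= 80*2
= 160

160


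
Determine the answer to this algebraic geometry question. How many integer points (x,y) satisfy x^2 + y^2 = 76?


Systematically check integer values of x where x^2 <= 76.
For each valid x, check if 76 - x^2 is a perfect square.
Total integer solutions found: 0

0


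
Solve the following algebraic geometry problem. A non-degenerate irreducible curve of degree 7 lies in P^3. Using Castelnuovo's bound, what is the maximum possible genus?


Castelnuovo's bound: write d - 1 = m(r-1) + epsilon with 0 <= epsilon < r-1.
d - 1 = 7 - 1 = 6
r - 1 = 3 - 1 = 2
6 = 3*2 + 0, so m = 3, epsilon = 0
pi(d, r) = m(m-1)(r-1)/2 + m*epsilon
= 3*2*2/2 + 3*0
= 12/2 + 0
= 6 + 0 = 6

6


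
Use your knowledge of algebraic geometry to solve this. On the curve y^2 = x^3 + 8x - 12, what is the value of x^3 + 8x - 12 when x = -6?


Compute x^3 + 8x - 12 at x = -6:
x^3 = (-6)^3 = -216
8*x = 8*(-6) = -48
Sum: -216 - 48 - 12 = -276

-276


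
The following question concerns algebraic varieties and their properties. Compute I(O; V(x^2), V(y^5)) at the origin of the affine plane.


The intersection multiplicity of V(x^a) and V(y^b) at the origin is:
I(O; V(x^2), V(y^5)) = dim_k(k[x,y]/(x^2, y^5))
A basis for k[x,y]/(x^2, y^5) is the set of monomials x^i * y^j
where 0 <= i < 2 and 0 <= j < 5.
The number of such monomials is 2 * 5 = 10

10


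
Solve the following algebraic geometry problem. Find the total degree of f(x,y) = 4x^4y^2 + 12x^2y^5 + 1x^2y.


Examine each term for its total degree (sum of exponents).
  Term '4x^4y^2' has total degree 4+2 = 6.
  Term '12x^2y^5' has total degree 2+5 = 7.
  Term '1x^2y' has total degree 2+1 = 3.
The maximum total degree among all terms is 7.

7


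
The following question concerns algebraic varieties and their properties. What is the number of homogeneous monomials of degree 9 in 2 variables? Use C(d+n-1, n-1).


The number of degree-9 monomials in 2 variables is C(d+n-1, n-1).
= C(9+2-1, 2-1) = C(10, 1)
= 10

10


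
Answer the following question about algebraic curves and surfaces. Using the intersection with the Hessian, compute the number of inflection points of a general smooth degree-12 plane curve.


For a general smooth plane curve C of degree d, the inflection points are
the intersection of C with its Hessian curve, which has degree 3(d-2).
By Bezout, the total intersection number is d * 3(d-2) = 12 * 30 = 360.
For a general curve every flex is ordinary, so each contributes
multiplicity 1 to C·Hess(C), and the number of distinct inflection
points is 3d(d-2).
Inflection points = 3*12*(12-2) = 3*12*10 = 360

360


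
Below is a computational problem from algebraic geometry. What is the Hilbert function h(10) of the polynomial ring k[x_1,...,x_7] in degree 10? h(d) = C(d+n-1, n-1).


The Hilbert function for the polynomial ring in 7 variables is:
h(d) = C(d+n-1, n-1)
h(10) = C(10+7-1, 7-1) = C(16, 6)
= 16! / (6! * 10!)
= 8008

8008


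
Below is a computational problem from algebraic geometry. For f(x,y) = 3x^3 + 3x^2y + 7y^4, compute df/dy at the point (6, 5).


df/dy = 3*x^2 + 4*7*y^3
At (6,5): 3*6^2 + 4*7*5^3
= 108 + 3500
= 3608

3608


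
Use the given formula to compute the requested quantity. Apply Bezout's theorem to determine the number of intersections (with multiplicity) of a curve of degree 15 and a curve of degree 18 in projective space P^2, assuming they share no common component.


Bezout's theorem states the intersection count equals the product of degrees.
Intersection count = 15 * 18 = 270

270


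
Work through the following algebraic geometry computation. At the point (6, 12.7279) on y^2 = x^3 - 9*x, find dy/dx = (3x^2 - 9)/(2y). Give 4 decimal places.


Using implicit differentiation of y^2 = x^3 - 9*x:
2y * dy/dx = 3x^2 - 9
dy/dx = (3x^2 - 9)/(2y)
Numerator: 3*6^2 - 9 = 99
Denominator: 2*12.7279 = 25.4558
dy/dx = 99/25.4558 = 3.8891

3.8891


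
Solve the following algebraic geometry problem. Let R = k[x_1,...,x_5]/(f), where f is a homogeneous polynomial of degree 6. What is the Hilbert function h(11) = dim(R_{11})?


For R = k[x_1,...,x_n]/(f) with f homogeneous of degree e:
The Hilbert series is (1 - t^e)/(1 - t)^n.
So h(d) = C(d+n-1, n-1) - C(d-e+n-1, n-1) for d >= e.
With n=5, e=6, d=11:
C(11+5-1, 5-1) = C(15, 4) = 1365
C(11-6+5-1, 5-1) = C(9, 4) = 126
h(11) = 1365 - 126 = 1239

1239


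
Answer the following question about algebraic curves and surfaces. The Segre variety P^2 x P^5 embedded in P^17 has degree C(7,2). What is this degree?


The degree of the Segre variety P^2 x P^5 is C(m+n, m).
= C(7, 2)
= 21

21


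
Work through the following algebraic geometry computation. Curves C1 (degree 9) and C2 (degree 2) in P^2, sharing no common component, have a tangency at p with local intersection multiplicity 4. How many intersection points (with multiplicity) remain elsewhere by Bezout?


By Bezout's theorem, the total intersection number is d1 * d2.
Total = 9 * 2 = 18
Intersection multiplicity at p = 4
Remaining intersections = 18 - 4 = 14

14


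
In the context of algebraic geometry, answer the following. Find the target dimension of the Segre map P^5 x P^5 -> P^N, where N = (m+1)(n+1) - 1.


The Segre embedding maps P^m x P^n into P^N via
all products of coordinates from each factor.
N = (m+1)(n+1) - 1
N = (5+1)(5+1) - 1
N = 6*6 - 1
N = 36 - 1 = 35

35


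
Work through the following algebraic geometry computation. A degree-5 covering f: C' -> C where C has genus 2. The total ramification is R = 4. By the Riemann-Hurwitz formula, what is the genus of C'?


Riemann-Hurwitz formula: 2g' - 2 = d(2g - 2) + R
Given: d = 5, g = 2, R = 4
2g' - 2 = 5*(2*2 - 2) + 4
2g' - 2 = 5*2 + 4
2g' - 2 = 10 + 4 = 14
2g' = 16
g' = 8

8


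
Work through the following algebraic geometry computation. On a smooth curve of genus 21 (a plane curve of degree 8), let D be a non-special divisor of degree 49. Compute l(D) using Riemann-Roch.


First, compute the genus of a smooth plane curve of degree 8:
g = (d-1)(d-2)/2 = (8-1)(8-2)/2 = 21
For a non-special divisor D (i.e., h^1(D) = 0), Riemann-Roch gives:
l(D) = deg(D) - g + 1
Since deg(D) = 49 >= 2g - 1 = 41, D is non-special.
l(D) = 49 - 21 + 1 = 29

29


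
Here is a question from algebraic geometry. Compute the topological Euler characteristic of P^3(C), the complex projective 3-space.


The complex projective space P^3 has one cell in each even real dimension 0, 2, ..., 6.
The cohomology groups are H^{2k}(P^3) = Z for k = 0,...,3, and 0 otherwise.
Euler characteristic = sum of Betti numbers = 1 per even-dimensional cohomology group.
chi(P^3) = 3 + 1 = 4

4


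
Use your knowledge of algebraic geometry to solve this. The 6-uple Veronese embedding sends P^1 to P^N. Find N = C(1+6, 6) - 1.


The Veronese embedding v_d: P^n -> P^N maps each point to all
degree-d monomials in n+1 homogeneous coordinates.
N = C(n+d, d) - 1
N = C(1+6, 6) - 1
N = C(7, 6) - 1
C(7, 6) = 7
N = 7 - 1 = 6

6


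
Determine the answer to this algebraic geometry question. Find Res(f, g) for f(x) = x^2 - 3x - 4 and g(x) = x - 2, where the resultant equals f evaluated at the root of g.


For Res(f, x - c), we evaluate f at x = c.
f(2) = 2^2 - 3*2 - 4
= 4 - 6 - 4
= -2 - 4 = -6
Res(f, g) = -6

-6


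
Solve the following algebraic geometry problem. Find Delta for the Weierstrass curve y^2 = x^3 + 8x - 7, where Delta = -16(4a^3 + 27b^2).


Compute each component:
4a^3 = 4*8^3 = 4*512 = 2048
27b^2 = 27*(-7)^2 = 27*49 = 1323
4a^3 + 27b^2 = 2048 + 1323 = 3371
Delta = -16*3371 = -53936

-53936


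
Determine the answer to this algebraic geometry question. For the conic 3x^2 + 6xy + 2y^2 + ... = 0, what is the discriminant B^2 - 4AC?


The discriminant of a conic Ax^2 + Bxy + Cy^2 + ... = 0 is B^2 - 4AC.
B^2 = 6^2 = 36
4AC = 4*3*2 = 24
Discriminant = 36 - 24 = 12

12


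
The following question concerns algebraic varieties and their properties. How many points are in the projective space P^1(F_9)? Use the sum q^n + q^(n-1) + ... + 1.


P^1(F_9) has (q^(n+1) - 1)/(q - 1) points.
= 9^1 + 9^0
= 9 + 1
= 10

10


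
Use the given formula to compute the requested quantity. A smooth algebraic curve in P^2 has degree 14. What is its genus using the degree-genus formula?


Using the genus formula for smooth plane curves:
g = (d-1)(d-2)/2
g = (14-1)(14-2)/2
g = 13*12/2
g = 156/2 = 78

78


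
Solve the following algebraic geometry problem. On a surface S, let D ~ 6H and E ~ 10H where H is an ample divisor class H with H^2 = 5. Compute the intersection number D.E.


Using bilinearity of the intersection pairing on a surface S:
(aH).(bH) = ab * (H.H)
We have H^2 = 5.
D.E = (6H).(10H) = 6*10*5
= 60*5
= 300

300


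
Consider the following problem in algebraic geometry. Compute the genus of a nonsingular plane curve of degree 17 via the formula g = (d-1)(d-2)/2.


Using the genus formula for smooth plane curves:
g = (d-1)(d-2)/2
g = (17-1)(17-2)/2
g = 16*15/2
g = 240/2 = 120

120


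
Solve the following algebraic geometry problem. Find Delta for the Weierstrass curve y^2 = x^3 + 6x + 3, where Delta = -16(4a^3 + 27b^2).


Compute each component:
4a^3 = 4*6^3 = 4*216 = 864
27b^2 = 27*3^2 = 27*9 = 243
4a^3 + 27b^2 = 864 + 243 = 1107
Delta = -16*1107 = -17712

-17712


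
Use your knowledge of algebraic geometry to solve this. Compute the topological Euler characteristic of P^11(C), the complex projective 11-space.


The complex projective space P^11 has one cell in each even real dimension 0, 2, ..., 22.
The cohomology groups are H^{2k}(P^11) = Z for k = 0,...,11, and 0 otherwise.
Euler characteristic = sum of Betti numbers = 1 per even-dimensional cohomology group.
chi(P^11) = 11 + 1 = 12

12


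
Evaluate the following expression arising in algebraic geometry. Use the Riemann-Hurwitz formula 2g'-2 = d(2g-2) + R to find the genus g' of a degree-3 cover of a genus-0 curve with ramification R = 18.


Riemann-Hurwitz formula: 2g' - 2 = d(2g - 2) + R
Given: d = 3, g = 0, R = 18
2g' - 2 = 3*(2*0 - 2) + 18
2g' - 2 = 3*(-2) + 18
2g' - 2 = -6 + 18 = 12
2g' = 14
g' = 7

7


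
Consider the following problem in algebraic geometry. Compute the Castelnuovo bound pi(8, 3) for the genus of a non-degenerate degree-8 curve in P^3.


Castelnuovo's bound: write d - 1 = m(r-1) + epsilon with 0 <= epsilon < r-1.
d - 1 = 8 - 1 = 7
r - 1 = 3 - 1 = 2
7 = 3*2 + 1, so m = 3, epsilon = 1
pi(d, r) = m(m-1)(r-1)/2 + m*epsilon
= 3*2*2/2 + 3*1
= 12/2 + 3
= 6 + 3 = 9

9


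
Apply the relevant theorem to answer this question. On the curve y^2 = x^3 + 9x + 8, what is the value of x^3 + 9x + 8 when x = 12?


Compute x^3 + 9x + 8 at x = 12:
x^3 = 12^3 = 1728
9*x = 9*12 = 108
Sum: 1728 + 108 + 8 = 1844

1844


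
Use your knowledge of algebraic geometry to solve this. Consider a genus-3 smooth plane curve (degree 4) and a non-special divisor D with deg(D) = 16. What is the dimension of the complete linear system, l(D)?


First, compute the genus of a smooth plane curve of degree 4:
g = (d-1)(d-2)/2 = (4-1)(4-2)/2 = 3
For a non-special divisor D (i.e., h^1(D) = 0), Riemann-Roch gives:
l(D) = deg(D) - g + 1
Since deg(D) = 16 >= 2g - 1 = 5, D is non-special.
l(D) = 16 - 3 + 1 = 14

14


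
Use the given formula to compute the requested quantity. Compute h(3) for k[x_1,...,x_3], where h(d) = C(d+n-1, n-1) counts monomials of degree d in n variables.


The Hilbert function for the polynomial ring in 3 variables is:
h(d) = C(d+n-1, n-1)
h(3) = C(3+3-1, 3-1) = C(5, 2)
= 5! / (2! * 3!)
= 10

10


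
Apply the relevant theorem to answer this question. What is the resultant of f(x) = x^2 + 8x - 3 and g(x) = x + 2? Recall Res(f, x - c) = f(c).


For Res(f, x - c), we evaluate f at x = c.
f(-2) = (-2)^2 + 8*(-2) - 3
= 4 - 16 - 3
= -12 - 3 = -15
Res(f, g) = -15

-15


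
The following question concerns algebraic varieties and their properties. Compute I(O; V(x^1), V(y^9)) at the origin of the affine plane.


The intersection multiplicity of V(x^a) and V(y^b) at the origin is:
I(O; V(x^1), V(y^9)) = dim_k(k[x,y]/(x^1, y^9))
A basis for k[x,y]/(x^1, y^9) is the set of monomials x^i * y^j
where 0 <= i < 1 and 0 <= j < 9.
The number of such monomials is 1 * 9 = 9

9


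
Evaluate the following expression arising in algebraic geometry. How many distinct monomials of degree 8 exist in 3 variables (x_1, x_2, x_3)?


The number of degree-8 monomials in 3 variables is C(d+n-1, n-1).
= C(8+3-1, 3-1) = C(10, 2)
= 45

45


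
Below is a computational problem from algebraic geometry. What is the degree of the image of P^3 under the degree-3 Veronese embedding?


The Veronese variety v_3(P^3) has degree d^r.
d^r = 3^3 = 27

27


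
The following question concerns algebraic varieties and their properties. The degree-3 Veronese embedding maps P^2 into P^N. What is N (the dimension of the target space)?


The Veronese embedding v_d: P^n -> P^N maps each point to all
degree-d monomials in n+1 homogeneous coordinates.
N = C(n+d, d) - 1
N = C(2+3, 3) - 1
N = C(5, 3) - 1
C(5, 3) = 10
N = 10 - 1 = 9

9


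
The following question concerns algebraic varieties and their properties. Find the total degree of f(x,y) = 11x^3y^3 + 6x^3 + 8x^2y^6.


Examine each term for its total degree (sum of exponents).
  Term '11x^3y^3' has total degree 3+3 = 6.
  Term '6x^3' has total degree 3+0 = 3.
  Term '8x^2y^6' has total degree 2+6 = 8.
The maximum total degree among all terms is 8.

8


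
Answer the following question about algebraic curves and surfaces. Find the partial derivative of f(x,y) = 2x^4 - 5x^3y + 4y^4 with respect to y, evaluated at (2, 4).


df/dy = (-5)*x^3 + 4*4*y^3
At (2,4): (-5)*2^3 + 4*4*4^3
= -40 + 1024
= 984

984


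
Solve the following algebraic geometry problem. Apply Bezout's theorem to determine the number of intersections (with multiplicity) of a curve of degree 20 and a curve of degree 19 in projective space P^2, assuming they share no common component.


Bezout's theorem states the intersection count equals the product of degrees.
Intersection count = 20 * 19 = 380

380


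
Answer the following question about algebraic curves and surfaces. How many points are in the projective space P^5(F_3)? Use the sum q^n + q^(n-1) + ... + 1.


P^5(F_3) has (q^(n+1) - 1)/(q - 1) points.
= 3^5 + 3^4 + 3^3 + 3^2 + 3^1 + 3^0
= 243 + 81 + 27 + 9 + 3 + 1
= 364

364


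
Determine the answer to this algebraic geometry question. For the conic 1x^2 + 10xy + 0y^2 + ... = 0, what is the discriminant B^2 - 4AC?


The discriminant of a conic Ax^2 + Bxy + Cy^2 + ... = 0 is B^2 - 4AC.
B^2 = 10^2 = 100
4AC = 4*1*0 = 0
Discriminant = 100 + 0 = 100

100


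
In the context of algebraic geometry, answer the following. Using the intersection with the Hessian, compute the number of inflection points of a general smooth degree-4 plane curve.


For a general smooth plane curve C of degree d, the inflection points are
the intersection of C with its Hessian curve, which has degree 3(d-2).
By Bezout, the total intersection number is d * 3(d-2) = 4 * 6 = 24.
For a general curve every flex is ordinary, so each contributes
multiplicity 1 to C·Hess(C), and the number of distinct inflection
points is 3d(d-2).
Inflection points = 3*4*(4-2) = 3*4*2 = 24

24


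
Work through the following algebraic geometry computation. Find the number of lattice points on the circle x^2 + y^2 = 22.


Systematically check integer values of x where x^2 <= 22.
For each valid x, check if 22 - x^2 is a perfect square.
Total integer solutions found: 0

0


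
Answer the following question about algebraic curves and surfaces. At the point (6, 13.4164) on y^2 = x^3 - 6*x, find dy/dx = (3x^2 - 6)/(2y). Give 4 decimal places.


Using implicit differentiation of y^2 = x^3 - 6*x:
2y * dy/dx = 3x^2 - 6
dy/dx = (3x^2 - 6)/(2y)
Numerator: 3*6^2 - 6 = 102
Denominator: 2*13.4164 = 26.8328
dy/dx = 102/26.8328 = 3.8013

3.8013


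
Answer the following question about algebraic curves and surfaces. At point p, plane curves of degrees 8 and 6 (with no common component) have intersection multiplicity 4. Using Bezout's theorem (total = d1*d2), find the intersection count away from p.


By Bezout's theorem, the total intersection number is d1 * d2.
Total = 8 * 6 = 48
Intersection multiplicity at p = 4
Remaining intersections = 48 - 4 = 44

44


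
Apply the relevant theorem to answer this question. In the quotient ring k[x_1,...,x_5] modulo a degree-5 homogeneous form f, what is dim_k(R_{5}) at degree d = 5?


For R = k[x_1,...,x_n]/(f) with f homogeneous of degree e:
The Hilbert series is (1 - t^e)/(1 - t)^n.
So h(d) = C(d+n-1, n-1) - C(d-e+n-1, n-1) for d >= e.
With n=5, e=5, d=5:
C(5+5-1, 5-1) = C(9, 4) = 126
C(5-5+5-1, 5-1) = C(4, 4) = 1
h(5) = 126 - 1 = 125

125


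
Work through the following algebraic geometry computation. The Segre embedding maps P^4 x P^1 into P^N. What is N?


The Segre embedding maps P^m x P^n into P^N via
all products of coordinates from each factor.
N = (m+1)(n+1) - 1
N = (4+1)(1+1) - 1
N = 5*2 - 1
N = 10 - 1 = 9

9


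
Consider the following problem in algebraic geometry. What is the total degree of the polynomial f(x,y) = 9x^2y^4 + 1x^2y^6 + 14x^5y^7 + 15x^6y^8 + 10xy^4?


Examine each term for its total degree (sum of exponents).
  Term '9x^2y^4' has total degree 2+4 = 6.
  Term '1x^2y^6' has total degree 2+6 = 8.
  Term '14x^5y^7' has total degree 5+7 = 12.
  Term '15x^6y^8' has total degree 6+8 = 14.
  Term '10xy^4' has total degree 1+4 = 5.
The maximum total degree among all terms is 14.

14


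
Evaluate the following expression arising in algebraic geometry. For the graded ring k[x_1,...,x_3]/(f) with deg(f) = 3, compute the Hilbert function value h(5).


For R = k[x_1,...,x_n]/(f) with f homogeneous of degree e:
The Hilbert series is (1 - t^e)/(1 - t)^n.
So h(d) = C(d+n-1, n-1) - C(d-e+n-1, n-1) for d >= e.
With n=3, e=3, d=5:
C(5+3-1, 3-1) = C(7, 2) = 21
C(5-3+3-1, 3-1) = C(4, 2) = 6
h(5) = 21 - 6 = 15

15


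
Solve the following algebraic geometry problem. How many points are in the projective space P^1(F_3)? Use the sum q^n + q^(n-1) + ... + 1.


P^1(F_3) has (q^(n+1) - 1)/(q - 1) points.
= 3^1 + 3^0
= 3 + 1
= 4

4


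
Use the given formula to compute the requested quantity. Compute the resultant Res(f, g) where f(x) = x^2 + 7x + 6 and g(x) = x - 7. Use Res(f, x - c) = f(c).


For Res(f, x - c), we evaluate f at x = c.
f(7) = 7^2 + 7*7 + 6
= 49 + 49 + 6
= 98 + 6 = 104
Res(f, g) = 104

104


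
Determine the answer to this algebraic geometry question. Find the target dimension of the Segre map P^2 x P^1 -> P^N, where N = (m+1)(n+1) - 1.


The Segre embedding maps P^m x P^n into P^N via
all products of coordinates from each factor.
N = (m+1)(n+1) - 1
N = (2+1)(1+1) - 1
N = 3*2 - 1
N = 6 - 1 = 5

5


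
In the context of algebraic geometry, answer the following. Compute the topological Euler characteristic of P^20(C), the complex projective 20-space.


The complex projective space P^20 has one cell in each even real dimension 0, 2, ..., 40.
The cohomology groups are H^{2k}(P^20) = Z for k = 0,...,20, and 0 otherwise.
Euler characteristic = sum of Betti numbers = 1 per even-dimensional cohomology group.
chi(P^20) = 20 + 1 = 21

21


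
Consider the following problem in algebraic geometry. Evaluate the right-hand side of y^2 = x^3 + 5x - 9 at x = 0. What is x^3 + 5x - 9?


Compute x^3 + 5x - 9 at x = 0:
x^3 = 0^3 = 0
5*x = 5*0 = 0
Sum: 0 + 0 - 9 = -9

-9


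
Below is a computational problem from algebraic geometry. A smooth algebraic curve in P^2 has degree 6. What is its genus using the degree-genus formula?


Using the genus formula for smooth plane curves:
g = (d-1)(d-2)/2
g = (6-1)(6-2)/2
g = 5*4/2
g = 20/2 = 10

10


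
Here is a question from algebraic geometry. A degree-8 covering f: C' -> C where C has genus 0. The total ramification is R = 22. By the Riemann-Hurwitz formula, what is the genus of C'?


Riemann-Hurwitz formula: 2g' - 2 = d(2g - 2) + R
Given: d = 8, g = 0, R = 22
2g' - 2 = 8*(2*0 - 2) + 22
2g' - 2 = 8*(-2) + 22
2g' - 2 = -16 + 22 = 6
2g' = 8
g' = 4

4


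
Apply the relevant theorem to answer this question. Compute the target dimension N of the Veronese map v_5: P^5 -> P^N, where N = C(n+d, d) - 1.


The Veronese embedding v_d: P^n -> P^N maps each point to all
degree-d monomials in n+1 homogeneous coordinates.
N = C(n+d, d) - 1
N = C(5+5, 5) - 1
N = C(10, 5) - 1
C(10, 5) = 252
N = 252 - 1 = 251

251


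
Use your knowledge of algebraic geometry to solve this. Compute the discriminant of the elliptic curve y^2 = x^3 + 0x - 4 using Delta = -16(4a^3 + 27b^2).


Compute each component:
4a^3 = 4*0^3 = 4*0 = 0
27b^2 = 27*(-4)^2 = 27*16 = 432
4a^3 + 27b^2 = 0 + 432 = 432
Delta = -16*432 = -6912

-6912


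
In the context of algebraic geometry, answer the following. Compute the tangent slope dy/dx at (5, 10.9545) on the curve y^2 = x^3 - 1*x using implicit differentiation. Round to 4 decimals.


Using implicit differentiation of y^2 = x^3 - 1*x:
2y * dy/dx = 3x^2 - 1
dy/dx = (3x^2 - 1)/(2y)
Numerator: 3*5^2 - 1 = 74
Denominator: 2*10.9545 = 21.909
dy/dx = 74/21.909 = 3.3776

3.3776


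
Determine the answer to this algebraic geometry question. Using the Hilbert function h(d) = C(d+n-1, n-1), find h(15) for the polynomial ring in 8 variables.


The Hilbert function for the polynomial ring in 8 variables is:
h(d) = C(d+n-1, n-1)
h(15) = C(15+8-1, 8-1) = C(22, 7)
= 22! / (7! * 15!)
= 170544

170544


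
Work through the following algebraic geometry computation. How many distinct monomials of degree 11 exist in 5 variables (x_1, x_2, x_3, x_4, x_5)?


The number of degree-11 monomials in 5 variables is C(d+n-1, n-1).
= C(11+5-1, 5-1) = C(15, 4)
= 1365

1365


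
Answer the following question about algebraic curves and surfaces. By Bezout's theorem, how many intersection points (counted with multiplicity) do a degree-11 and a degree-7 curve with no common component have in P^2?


Bezout's theorem states the intersection count equals the product of degrees.
Intersection count = 11 * 7 = 77

77


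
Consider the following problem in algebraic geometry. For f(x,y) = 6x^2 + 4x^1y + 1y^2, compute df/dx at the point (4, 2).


df/dx = 2*6*x^1 + 1*4*x^0*y
At (4,2): 2*6*4^1 + 1*4*4^0*2
= 48 + 8
= 56

56


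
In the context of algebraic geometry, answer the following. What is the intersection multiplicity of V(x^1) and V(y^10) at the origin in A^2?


The intersection multiplicity of V(x^a) and V(y^b) at the origin is:
I(O; V(x^1), V(y^10)) = dim_k(k[x,y]/(x^1, y^10))
A basis for k[x,y]/(x^1, y^10) is the set of monomials x^i * y^j
where 0 <= i < 1 and 0 <= j < 10.
The number of such monomials is 1 * 10 = 10

10


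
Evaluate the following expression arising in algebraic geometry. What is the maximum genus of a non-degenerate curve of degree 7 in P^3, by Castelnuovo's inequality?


Castelnuovo's bound: write d - 1 = m(r-1) + epsilon with 0 <= epsilon < r-1.
d - 1 = 7 - 1 = 6
r - 1 = 3 - 1 = 2
6 = 3*2 + 0, so m = 3, epsilon = 0
pi(d, r) = m(m-1)(r-1)/2 + m*epsilon
= 3*2*2/2 + 3*0
= 12/2 + 0
= 6 + 0 = 6

6


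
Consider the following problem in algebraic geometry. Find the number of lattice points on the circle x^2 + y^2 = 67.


Systematically check integer values of x where x^2 <= 67.
For each valid x, check if 67 - x^2 is a perfect square.
Total integer solutions found: 0

0


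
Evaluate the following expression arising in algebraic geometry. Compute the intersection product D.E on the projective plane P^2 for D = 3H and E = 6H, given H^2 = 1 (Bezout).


Using bilinearity of the intersection pairing on the projective plane P^2:
(aH).(bH) = ab * (H.H)
We have H^2 = 1 (Bezout).
D.E = (3H).(6H) = 3*6*1
= 18*1
= 18

18


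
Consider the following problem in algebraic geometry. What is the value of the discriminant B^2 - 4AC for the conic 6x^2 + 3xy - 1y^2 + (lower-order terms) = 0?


The discriminant of a conic Ax^2 + Bxy + Cy^2 + ... = 0 is B^2 - 4AC.
B^2 = 3^2 = 9
4AC = 4*6*(-1) = -24
Discriminant = 9 + 24 = 33

33


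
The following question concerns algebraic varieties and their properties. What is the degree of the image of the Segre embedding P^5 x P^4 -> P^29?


The degree of the Segre variety P^5 x P^4 is C(m+n, m).
= C(9, 5)
= 126

126


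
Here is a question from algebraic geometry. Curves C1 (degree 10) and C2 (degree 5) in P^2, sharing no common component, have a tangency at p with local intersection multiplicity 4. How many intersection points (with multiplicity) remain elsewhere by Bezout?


By Bezout's theorem, the total intersection number is d1 * d2.
Total = 10 * 5 = 50
Intersection multiplicity at p = 4
Remaining intersections = 50 - 4 = 46

46


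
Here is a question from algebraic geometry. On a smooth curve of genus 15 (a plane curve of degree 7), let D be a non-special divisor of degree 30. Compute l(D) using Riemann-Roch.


First, compute the genus of a smooth plane curve of degree 7:
g = (d-1)(d-2)/2 = (7-1)(7-2)/2 = 15
For a non-special divisor D (i.e., h^1(D) = 0), Riemann-Roch gives:
l(D) = deg(D) - g + 1
Since deg(D) = 30 >= 2g - 1 = 29, D is non-special.
l(D) = 30 - 15 + 1 = 16

16


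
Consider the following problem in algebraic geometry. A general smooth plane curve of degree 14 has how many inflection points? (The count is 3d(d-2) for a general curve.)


For a general smooth plane curve C of degree d, the inflection points are
the intersection of C with its Hessian curve, which has degree 3(d-2).
By Bezout, the total intersection number is d * 3(d-2) = 14 * 36 = 504.
For a general curve every flex is ordinary, so each contributes
multiplicity 1 to C·Hess(C), and the number of distinct inflection
points is 3d(d-2).
Inflection points = 3*14*(14-2) = 3*14*12 = 504

504


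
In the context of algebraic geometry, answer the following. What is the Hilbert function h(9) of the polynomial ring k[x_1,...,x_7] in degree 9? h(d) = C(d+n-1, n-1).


The Hilbert function for the polynomial ring in 7 variables is:
h(d) = C(d+n-1, n-1)
h(9) = C(9+7-1, 7-1) = C(15, 6)
= 15! / (6! * 9!)
= 5005

5005


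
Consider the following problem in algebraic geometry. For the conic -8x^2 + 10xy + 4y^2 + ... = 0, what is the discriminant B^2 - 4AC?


The discriminant of a conic Ax^2 + Bxy + Cy^2 + ... = 0 is B^2 - 4AC.
B^2 = 10^2 = 100
4AC = 4*(-8)*4 = -128
Discriminant = 100 + 128 = 228

228


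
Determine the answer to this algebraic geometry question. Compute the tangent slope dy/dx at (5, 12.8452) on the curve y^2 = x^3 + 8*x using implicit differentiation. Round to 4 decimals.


Using implicit differentiation of y^2 = x^3 + 8*x:
2y * dy/dx = 3x^2 + 8
dy/dx = (3x^2 + 8)/(2y)
Numerator: 3*5^2 + 8 = 83
Denominator: 2*12.8452 = 25.6904
dy/dx = 83/25.6904 = 3.2308

3.2308


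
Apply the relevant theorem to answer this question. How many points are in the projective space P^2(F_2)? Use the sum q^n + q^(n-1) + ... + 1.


P^2(F_2) has (q^(n+1) - 1)/(q - 1) points.
= 2^2 + 2^1 + 2^0
= 4 + 2 + 1
= 7

7


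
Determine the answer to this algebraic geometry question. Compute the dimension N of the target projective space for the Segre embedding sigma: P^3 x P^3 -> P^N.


The Segre embedding maps P^m x P^n into P^N via
all products of coordinates from each factor.
N = (m+1)(n+1) - 1
N = (3+1)(3+1) - 1
N = 4*4 - 1
N = 16 - 1 = 15

15


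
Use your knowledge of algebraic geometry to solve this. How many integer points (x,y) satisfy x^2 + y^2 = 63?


Systematically check integer values of x where x^2 <= 63.
For each valid x, check if 63 - x^2 is a perfect square.
Total integer solutions found: 0

0


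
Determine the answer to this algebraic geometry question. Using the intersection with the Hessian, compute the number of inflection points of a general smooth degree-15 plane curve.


For a general smooth plane curve C of degree d, the inflection points are
the intersection of C with its Hessian curve, which has degree 3(d-2).
By Bezout, the total intersection number is d * 3(d-2) = 15 * 39 = 585.
For a general curve every flex is ordinary, so each contributes
multiplicity 1 to C·Hess(C), and the number of distinct inflection
points is 3d(d-2).
Inflection points = 3*15*(15-2) = 3*15*13 = 585

585


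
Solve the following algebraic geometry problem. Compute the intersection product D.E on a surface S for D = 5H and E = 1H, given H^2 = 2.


Using bilinearity of the intersection pairing on a surface S:
(aH).(bH) = ab * (H.H)
We have H^2 = 2.
D.E = (5H).(1H) = 5*1*2
= 5*2
= 10

10


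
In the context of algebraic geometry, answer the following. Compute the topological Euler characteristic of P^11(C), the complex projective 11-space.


The complex projective space P^11 has one cell in each even real dimension 0, 2, ..., 22.
The cohomology groups are H^{2k}(P^11) = Z for k = 0,...,11, and 0 otherwise.
Euler characteristic = sum of Betti numbers = 1 per even-dimensional cohomology group.
chi(P^11) = 11 + 1 = 12

12


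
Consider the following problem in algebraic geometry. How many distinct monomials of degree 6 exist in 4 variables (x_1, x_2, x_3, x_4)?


The number of degree-6 monomials in 4 variables is C(d+n-1, n-1).
= C(6+4-1, 4-1) = C(9, 3)
= 84

84


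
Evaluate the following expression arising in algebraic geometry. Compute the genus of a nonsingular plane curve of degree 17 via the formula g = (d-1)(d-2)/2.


Using the genus formula for smooth plane curves:
g = (d-1)(d-2)/2
g = (17-1)(17-2)/2
g = 16*15/2
g = 240/2 = 120

120


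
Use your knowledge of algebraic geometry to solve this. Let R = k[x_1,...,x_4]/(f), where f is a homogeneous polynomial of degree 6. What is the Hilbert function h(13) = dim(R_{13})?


For R = k[x_1,...,x_n]/(f) with f homogeneous of degree e:
The Hilbert series is (1 - t^e)/(1 - t)^n.
So h(d) = C(d+n-1, n-1) - C(d-e+n-1, n-1) for d >= e.
With n=4, e=6, d=13:
C(13+4-1, 4-1) = C(16, 3) = 560
C(13-6+4-1, 4-1) = C(10, 3) = 120
h(13) = 560 - 120 = 440

440


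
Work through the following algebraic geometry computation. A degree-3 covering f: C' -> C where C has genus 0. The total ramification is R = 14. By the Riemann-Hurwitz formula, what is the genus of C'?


Riemann-Hurwitz formula: 2g' - 2 = d(2g - 2) + R
Given: d = 3, g = 0, R = 14
2g' - 2 = 3*(2*0 - 2) + 14
2g' - 2 = 3*(-2) + 14
2g' - 2 = -6 + 14 = 8
2g' = 10
g' = 5

5
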